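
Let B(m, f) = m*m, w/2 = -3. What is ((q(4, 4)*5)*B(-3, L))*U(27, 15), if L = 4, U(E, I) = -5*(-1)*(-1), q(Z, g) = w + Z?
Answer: 450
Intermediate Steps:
w = -6 (w = 2*(-3) = -6)
q(Z, g) = -6 + Z
U(E, I) = -5 (U(E, I) = 5*(-1) = -5)
B(m, f) = m²
((q(4, 4)*5)*B(-3, L))*U(27, 15) = (((-6 + 4)*5)*(-3)²)*(-5) = (-2*5*9)*(-5) = -10*9*(-5) = -90*(-5) = 450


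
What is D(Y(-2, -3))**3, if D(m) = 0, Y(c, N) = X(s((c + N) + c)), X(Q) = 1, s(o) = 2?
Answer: 0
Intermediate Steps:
Y(c, N) = 1
D(Y(-2, -3))**3 = 0**3 = 0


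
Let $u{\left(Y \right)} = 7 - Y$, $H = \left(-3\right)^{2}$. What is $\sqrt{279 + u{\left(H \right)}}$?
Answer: $\sqrt{277} \approx 16.643$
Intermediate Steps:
$H = 9$
$\sqrt{279 + u{\left(H \right)}} = \sqrt{279 + \left(7 - 9\right)} = \sqrt{279 - 2} = \sqrt{277}$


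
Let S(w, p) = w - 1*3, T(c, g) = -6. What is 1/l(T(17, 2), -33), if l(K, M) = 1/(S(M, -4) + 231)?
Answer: 195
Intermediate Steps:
S(w, p) = -3 + w (S(w, p) = w - 3 = -3 + w)
l(K, M) = 1/(228 + M) (l(K, M) = 1/((-3 + M) + 231) = 1/(228 + M))
1/l(T(17, 2), -33) = 1/(1/(228 - 33)) = 1/(1/195) = 195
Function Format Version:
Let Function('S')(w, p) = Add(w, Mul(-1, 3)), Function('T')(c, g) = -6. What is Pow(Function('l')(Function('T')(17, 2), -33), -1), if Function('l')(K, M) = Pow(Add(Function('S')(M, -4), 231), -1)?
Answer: 195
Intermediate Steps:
Function('S')(w, p) = Add(-3, w) (Function('S')(w, p) = Add(w, -3) = Add(-3, w))
Function('l')(K, M) = Pow(Add(228, M), -1) (Function('l')(K, M) = Pow(Add(Add(-3, M), 231), -1) = Pow(Add(228, M), -1))
Pow(Function('l')(Function('T')(17, 2), -33), -1) = Pow(Pow(Add(228, -33), -1), -1) = Pow(Pow(195, -1), -1) = Pow(Rational(1, 195), -1) = 195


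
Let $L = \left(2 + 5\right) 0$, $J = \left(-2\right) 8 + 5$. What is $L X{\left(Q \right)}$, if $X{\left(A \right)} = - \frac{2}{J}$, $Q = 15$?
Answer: $0$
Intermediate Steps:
$J = -11$ ($J = -16 + 5 = -11$)
$L = 0$ ($L = 7 \cdot 0 = 0$)
$X{\left(A \right)} = \frac{2}{11}$ ($X{\left(A \right)} = - \frac{2}{-11} = \left(-2\right) \left(- \frac{1}{11}\right) = \frac{2}{11}$)
$L X{\left(Q \right)} = 0 \cdot \frac{2}{11} = 0$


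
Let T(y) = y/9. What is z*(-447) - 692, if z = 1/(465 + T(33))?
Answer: -974293/1406 ≈ -692.95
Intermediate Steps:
T(y) = y/9 (T(y) = y*(1/9) = y/9)
z = 3/1406 (z = 1/(465 + (1/9)*33) = 1/(465 + 11/3) = 1/(1406/3) = 3/1406 ≈ 0.0021337)
z*(-447) - 692 = (3/1406)*(-447) - 692 = -1341/1406 - 692 = -974293/1406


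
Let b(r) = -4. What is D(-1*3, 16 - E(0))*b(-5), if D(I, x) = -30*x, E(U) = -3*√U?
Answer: 1920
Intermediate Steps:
D(-1*3, 16 - E(0))*b(-5) = -30*(16 - (-3)*√0)*(-4) = -30*(16 - (-3)*0)*(-4) = -30*(16 - 1*0)*(-4) = -30*(16 + 0)*(-4) = -30*16*(-4) = -480*(-4) = 1920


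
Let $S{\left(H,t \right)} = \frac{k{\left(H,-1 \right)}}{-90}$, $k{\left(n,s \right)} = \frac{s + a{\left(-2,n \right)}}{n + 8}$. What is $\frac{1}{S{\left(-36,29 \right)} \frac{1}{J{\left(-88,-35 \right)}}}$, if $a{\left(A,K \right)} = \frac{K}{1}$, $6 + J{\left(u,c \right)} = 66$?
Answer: $- \frac{151200}{37} \approx -4086.5$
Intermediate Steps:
$J{\left(u,c \right)} = 60$ ($J{\left(u,c \right)} = -6 + 66 = 60$)
$a{\left(A,K \right)} = K$ ($a{\left(A,K \right)} = K 1 = K$)
$k{\left(n,s \right)} = \frac{n + s}{8 + n}$ ($k{\left(n,s \right)} = \frac{s + n}{n + 8} = \frac{n + s}{8 + n}$)
$S{\left(H,t \right)} = - \frac{-1 + H}{90 \left(8 + H\right)}$ ($S{\left(H,t \right)} = \frac{\frac{1}{8 + H} \left(H - 1\right)}{-90} = \frac{-1 + H}{8 + H} \left(- \frac{1}{90}\right) = - \frac{-1 + H}{90 \left(8 + H\right)}$)
$\frac{1}{S{\left(-36,29 \right)} \frac{1}{J{\left(-88,-35 \right)}}} = \frac{1}{\frac{1 - -36}{90 \left(8 - 36\right)} \frac{1}{60}} = \frac{1}{\frac{1 + 36}{90 \left(-28\right)} \frac{1}{60}} = \frac{1}{\frac{1}{90} \left(- \frac{1}{28}\right) 37 \cdot \frac{1}{60}} = \frac{1}{\left(- \frac{37}{2520}\right) \frac{1}{60}} = \frac{1}{- \frac{37}{151200}} = - \frac{151200}{37}$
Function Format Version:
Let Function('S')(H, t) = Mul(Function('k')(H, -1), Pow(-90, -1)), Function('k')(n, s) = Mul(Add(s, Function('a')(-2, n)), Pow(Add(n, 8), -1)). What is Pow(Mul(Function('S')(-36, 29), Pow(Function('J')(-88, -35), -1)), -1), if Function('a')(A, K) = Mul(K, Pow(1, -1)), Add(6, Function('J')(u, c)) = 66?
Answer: Rational(-151200, 37) ≈ -4086.5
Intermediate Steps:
Function('J')(u, c) = 60 (Function('J')(u, c) = Add(-6, 66) = 60)
Function('a')(A, K) = K (Function('a')(A, K) = Mul(K, 1) = K)
Function('k')(n, s) = Mul(Pow(Add(8, n), -1), Add(n, s)) (Function('k')(n, s) = Mul(Add(s, n), Pow(Add(n, 8), -1)) = Mul(Add(n, s), Pow(Add(8, n), -1)) = Mul(Pow(Add(8, n), -1), Add(n, s)))
Function('S')(H, t) = Mul(Rational(-1, 90), Pow(Add(8, H), -1), Add(-1, H)) (Function('S')(H, t) = Mul(Mul(Pow(Add(8, H), -1), Add(H, -1)), Pow(-90, -1)) = Mul(Mul(Pow(Add(8, H), -1), Add(-1, H)), Rational(-1, 90)) = Mul(Rational(-1, 90), Pow(Add(8, H), -1), Add(-1, H)))
Pow(Mul(Function('S')(-36, 29), Pow(Function('J')(-88, -35), -1)), -1) = Pow(Mul(Mul(Rational(1, 90), Pow(Add(8, -36), -1), Add(1, Mul(-1, -36))), Pow(60, -1)), -1) = Pow(Mul(Mul(Rational(1, 90), Pow(-28, -1), Add(1, 36)), Rational(1, 60)), -1) = Pow(Mul(Mul(Rational(1, 90), Rational(-1, 28), 37), Rational(1, 60)), -1) = Pow(Mul(Rational(-37, 2520), Rational(1, 60)), -1) = Pow(Rational(-37, 151200), -1) = Rational(-151200, 37)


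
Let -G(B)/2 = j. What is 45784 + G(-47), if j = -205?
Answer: 46194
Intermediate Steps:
G(B) = 410 (G(B) = -2*(-205) = 410)
45784 + G(-47) = 45784 + 410 = 46194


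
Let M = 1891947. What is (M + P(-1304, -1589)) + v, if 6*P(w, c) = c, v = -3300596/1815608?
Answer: 1287956240498/680853 ≈ 1.8917e+6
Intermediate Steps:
v = -825149/453902 (v = -3300596*1/1815608 = -825149/453902 ≈ -1.8179)
P(w, c) = c/6
(M + P(-1304, -1589)) + v = (1891947 + (⅙)*(-1589)) - 825149/453902 = (1891947 - 1589/6) - 825149/453902 = 11350093/6 - 825149/453902 = 1287956240498/680853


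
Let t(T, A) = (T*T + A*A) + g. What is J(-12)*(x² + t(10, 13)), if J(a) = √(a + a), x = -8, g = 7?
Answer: 680*I*√6 ≈ 1665.7*I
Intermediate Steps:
t(T, A) = 7 + A² + T² (t(T, A) = (T*T + A*A) + 7 = (T² + A²) + 7 = (A² + T²) + 7 = 7 + A² + T²)
J(a) = √2*√a (J(a) = √(2*a) = √2*√a)
J(-12)*(x² + t(10, 13)) = (√2*√(-12))*((-8)² + (7 + 13² + 10²)) = (√2*(2*I*√3))*(64 + (7 + 169 + 100)) = (2*I*√6)*(64 + 276) = (2*I*√6)*340 = 680*I*√6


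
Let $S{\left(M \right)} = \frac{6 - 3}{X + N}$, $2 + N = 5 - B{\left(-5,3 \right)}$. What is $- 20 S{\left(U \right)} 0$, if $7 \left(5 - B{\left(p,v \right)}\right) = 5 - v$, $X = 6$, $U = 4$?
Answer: $0$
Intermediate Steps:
$B{\left(p,v \right)} = \frac{30}{7} + \frac{v}{7}$ ($B{\left(p,v \right)} = 5 - \frac{5 - v}{7} = 5 + \left(- \frac{5}{7} + \frac{v}{7}\right) = \frac{30}{7} + \frac{v}{7}$)
$N = - \frac{12}{7}$ ($N = -2 + \left(5 - \left(\frac{30}{7} + \frac{1}{7} \cdot 3\right)\right) = -2 + \left(5 - \left(\frac{30}{7} + \frac{3}{7}\right)\right) = -2 + \left(5 - \frac{33}{7}\right) = -2 + \frac{2}{7} = - \frac{12}{7} \approx -1.7143$)
$S{\left(M \right)} = \frac{7}{10}$ ($S{\left(M \right)} = \frac{6 - 3}{6 - \frac{12}{7}} = \frac{3}{\frac{30}{7}} = 3 \cdot \frac{7}{30} = \frac{7}{10}$)
$- 20 S{\left(U \right)} 0 = \left(-20\right) \frac{7}{10} \cdot 0 = \left(-14\right) 0 = 0$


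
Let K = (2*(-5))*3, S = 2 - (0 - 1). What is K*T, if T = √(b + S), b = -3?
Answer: 0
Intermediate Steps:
S = 3 (S = 2 - 1*(-1) = 2 + 1 = 3)
T = 0 (T = √(-3 + 3) = √0 = 0)
K = -30 (K = -10*3 = -30)
K*T = -30*0 = 0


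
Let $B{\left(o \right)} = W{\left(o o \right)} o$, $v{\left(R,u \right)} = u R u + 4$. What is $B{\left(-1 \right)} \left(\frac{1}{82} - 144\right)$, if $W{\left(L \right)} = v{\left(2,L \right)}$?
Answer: $\frac{35421}{41} \approx 863.93$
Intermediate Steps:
$v{\left(R,u \right)} = 4 + R u^{2}$ ($v{\left(R,u \right)} = R u u + 4 = R u^{2} + 4 = 4 + R u^{2}$)
$W{\left(L \right)} = 4 + 2 L^{2}$
$B{\left(o \right)} = o \left(4 + 2 o^{4}\right)$ ($B{\left(o \right)} = \left(4 + 2 \left(o o\right)^{2}\right) o = \left(4 + 2 \left(o^{2}\right)^{2}\right) o = \left(4 + 2 o^{4}\right) o = o \left(4 + 2 o^{4}\right)$)
$B{\left(-1 \right)} \left(\frac{1}{82} - 144\right) = 2 \left(-1\right) \left(2 + \left(-1\right)^{4}\right) \left(\frac{1}{82} - 144\right) = 2 \left(-1\right) \left(2 + 1\right) \left(\frac{1}{82} - 144\right) = 2 \left(-1\right) 3 \left(- \frac{11807}{82}\right) = \left(-6\right) \left(- \frac{11807}{82}\right) = \frac{35421}{41}$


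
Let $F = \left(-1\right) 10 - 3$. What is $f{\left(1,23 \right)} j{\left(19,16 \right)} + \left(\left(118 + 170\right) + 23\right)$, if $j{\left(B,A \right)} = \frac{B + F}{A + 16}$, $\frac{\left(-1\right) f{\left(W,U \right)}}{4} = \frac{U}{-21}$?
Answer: $\frac{8731}{28} \approx 311.82$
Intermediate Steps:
$f{\left(W,U \right)} = \frac{4 U}{21}$ ($f{\left(W,U \right)} = - 4 \frac{U}{-21} = - 4 U \left(- \frac{1}{21}\right) = - 4 \left(- \frac{U}{21}\right) = \frac{4 U}{21}$)
$F = -13$ ($F = -10 - 3 = -13$)
$j{\left(B,A \right)} = \frac{-13 + B}{16 + A}$ ($j{\left(B,A \right)} = \frac{B - 13}{A + 16} = \frac{-13 + B}{16 + A}$)
$f{\left(1,23 \right)} j{\left(19,16 \right)} + \left(\left(118 + 170\right) + 23\right) = \frac{4}{21} \cdot 23 \frac{-13 + 19}{16 + 16} + \left(\left(118 + 170\right) + 23\right) = \frac{92 \cdot \frac{1}{32} \cdot 6}{21} + \left(288 + 23\right) = \frac{92 \cdot \frac{1}{32} \cdot 6}{21} + 311 = \frac{92}{21} \cdot \frac{3}{16} + 311 = \frac{23}{28} + 311 = \frac{8731}{28}$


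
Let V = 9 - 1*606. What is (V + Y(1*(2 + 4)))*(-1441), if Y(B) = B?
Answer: 851631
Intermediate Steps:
V = -597 (V = 9 - 606 = -597)
(V + Y(1*(2 + 4)))*(-1441) = (-597 + 1*(2 + 4))*(-1441) = (-597 + 1*6)*(-1441) = (-597 + 6)*(-1441) = -591*(-1441) = 851631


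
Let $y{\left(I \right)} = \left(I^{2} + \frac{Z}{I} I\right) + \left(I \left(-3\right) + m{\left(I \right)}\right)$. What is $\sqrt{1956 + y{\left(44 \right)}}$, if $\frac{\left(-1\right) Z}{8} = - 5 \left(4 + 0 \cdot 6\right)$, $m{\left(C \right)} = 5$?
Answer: $5 \sqrt{157} \approx 62.65$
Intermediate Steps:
$Z = 160$ ($Z = - 8 \left(- 5 \left(4 + 0 \cdot 6\right)\right) = - 8 \left(- 5 \left(4 + 0\right)\right) = - 8 \left(\left(-5\right) 4\right) = \left(-8\right) \left(-20\right) = 160$)
$y{\left(I \right)} = 165 + I^{2} - 3 I$ ($y{\left(I \right)} = \left(I^{2} + \frac{160}{I} I\right) + \left(I \left(-3\right) + 5\right) = \left(I^{2} + 160\right) - \left(-5 + 3 I\right) = \left(160 + I^{2}\right) - \left(-5 + 3 I\right) = 165 + I^{2} - 3 I$)
$\sqrt{1956 + y{\left(44 \right)}} = \sqrt{1956 + \left(165 + 44^{2} - 132\right)} = \sqrt{1956 + \left(165 + 1936 - 132\right)} = \sqrt{1956 + 1969} = \sqrt{3925} = 5 \sqrt{157}$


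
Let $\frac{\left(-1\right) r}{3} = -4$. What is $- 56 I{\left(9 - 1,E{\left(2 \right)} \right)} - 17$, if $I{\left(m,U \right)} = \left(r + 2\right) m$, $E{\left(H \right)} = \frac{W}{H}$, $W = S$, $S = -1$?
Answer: $-6289$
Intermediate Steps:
$r = 12$ ($r = \left(-3\right) \left(-4\right) = 12$)
$W = -1$
$E{\left(H \right)} = - \frac{1}{H}$
$I{\left(m,U \right)} = 14 m$ ($I{\left(m,U \right)} = \left(12 + 2\right) m = 14 m$)
$- 56 I{\left(9 - 1,E{\left(2 \right)} \right)} - 17 = - 56 \cdot 14 \left(9 - 1\right) - 17 = - 56 \cdot 14 \cdot 8 - 17 = \left(-56\right) 112 - 17 = -6272 - 17 = -6289$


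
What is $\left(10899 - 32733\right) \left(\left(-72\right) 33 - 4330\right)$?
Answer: $146418804$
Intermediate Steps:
$\left(10899 - 32733\right) \left(\left(-72\right) 33 - 4330\right) = - 21834 \left(-2376 - 4330\right) = \left(-21834\right) \left(-6706\right) = 146418804$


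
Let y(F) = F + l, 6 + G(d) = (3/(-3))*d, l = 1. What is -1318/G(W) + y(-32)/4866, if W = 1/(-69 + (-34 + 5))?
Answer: 628493827/2856342 ≈ 220.03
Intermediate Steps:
W = -1/98 (W = 1/(-69 - 29) = 1/(-98) = -1/98 ≈ -0.010204)
G(d) = -6 - d (G(d) = -6 + (3/(-3))*d = -6 + (3*(-⅓))*d = -6 - d)
y(F) = 1 + F (y(F) = F + 1 = 1 + F)
-1318/G(W) + y(-32)/4866 = -1318/(-6 - 1*(-1/98)) + (1 - 32)/4866 = -1318/(-6 + 1/98) - 31*1/4866 = -1318/(-587/98) - 31/4866 = -1318*(-98/587) - 31/4866 = 129164/587 - 31/4866 = 628493827/2856342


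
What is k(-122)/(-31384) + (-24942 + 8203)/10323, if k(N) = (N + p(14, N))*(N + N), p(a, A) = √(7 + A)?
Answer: -104078980/40497129 + 61*I*√115/7846 ≈ -2.57 + 0.083374*I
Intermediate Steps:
k(N) = 2*N*(N + √(7 + N)) (k(N) = (N + √(7 + N))*(N + N) = (N + √(7 + N))*(2*N) = 2*N*(N + √(7 + N)))
k(-122)/(-31384) + (-24942 + 8203)/10323 = (2*(-122)*(-122 + √(7 - 122)))/(-31384) + (-24942 + 8203)/10323 = (2*(-122)*(-122 + √(-115)))*(-1/31384) - 16739*1/10323 = (2*(-122)*(-122 + I*√115))*(-1/31384) - 16739/10323 = (29768 - 244*I*√115)*(-1/31384) - 16739/10323 = (-3721/3923 + 61*I*√115/7846) - 16739/10323 = -104078980/40497129 + 61*I*√115/7846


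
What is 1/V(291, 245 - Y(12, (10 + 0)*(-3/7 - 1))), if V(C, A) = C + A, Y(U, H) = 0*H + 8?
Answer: 1/528 ≈ 0.0018939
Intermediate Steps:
Y(U, H) = 8 (Y(U, H) = 0 + 8 = 8)
V(C, A) = A + C
1/V(291, 245 - Y(12, (10 + 0)*(-3/7 - 1))) = 1/((245 - 1*8) + 291) = 1/((245 - 8) + 291) = 1/(237 + 291) = 1/528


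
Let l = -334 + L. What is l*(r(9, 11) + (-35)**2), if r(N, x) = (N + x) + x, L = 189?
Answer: -182120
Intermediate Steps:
l = -145 (l = -334 + 189 = -145)
r(N, x) = N + 2*x
l*(r(9, 11) + (-35)**2) = -145*((9 + 2*11) + (-35)**2) = -145*((9 + 22) + 1225) = -145*(31 + 1225) = -145*1256 = -182120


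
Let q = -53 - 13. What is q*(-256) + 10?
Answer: 16906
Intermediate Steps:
q = -66
q*(-256) + 10 = -66*(-256) + 10 = 16896 + 10 = 16906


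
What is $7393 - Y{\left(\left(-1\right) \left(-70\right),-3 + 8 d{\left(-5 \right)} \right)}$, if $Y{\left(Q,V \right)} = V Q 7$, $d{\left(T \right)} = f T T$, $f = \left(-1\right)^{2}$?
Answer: $-89137$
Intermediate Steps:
$f = 1$
$d{\left(T \right)} = T^{2}$ ($d{\left(T \right)} = 1 T T = T T = T^{2}$)
$Y{\left(Q,V \right)} = 7 Q V$ ($Y{\left(Q,V \right)} = Q V 7 = 7 Q V$)
$7393 - Y{\left(\left(-1\right) \left(-70\right),-3 + 8 d{\left(-5 \right)} \right)} = 7393 - 7 \left(\left(-1\right) \left(-70\right)\right) \left(-3 + 8 \left(-5\right)^{2}\right) = 7393 - 7 \cdot 70 \left(-3 + 8 \cdot 25\right) = 7393 - 7 \cdot 70 \left(-3 + 200\right) = 7393 - 7 \cdot 70 \cdot 197 = 7393 - 96530 = -89137$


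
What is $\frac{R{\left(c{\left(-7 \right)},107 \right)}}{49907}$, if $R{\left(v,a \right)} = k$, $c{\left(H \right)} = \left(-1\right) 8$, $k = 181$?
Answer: $\frac{181}{49907} \approx 0.0036267$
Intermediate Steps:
$c{\left(H \right)} = -8$
$R{\left(v,a \right)} = 181$
$\frac{R{\left(c{\left(-7 \right)},107 \right)}}{49907} = \frac{181}{49907}$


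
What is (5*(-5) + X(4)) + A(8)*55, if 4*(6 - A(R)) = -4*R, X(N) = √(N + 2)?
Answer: 745 + √6 ≈ 747.45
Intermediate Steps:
X(N) = √(2 + N)
A(R) = 6 + R (A(R) = 6 - (-1)*R = 6 + R)
(5*(-5) + X(4)) + A(8)*55 = (5*(-5) + √(2 + 4)) + (6 + 8)*55 = (-25 + √6) + 14*55 = (-25 + √6) + 770 = 745 + √6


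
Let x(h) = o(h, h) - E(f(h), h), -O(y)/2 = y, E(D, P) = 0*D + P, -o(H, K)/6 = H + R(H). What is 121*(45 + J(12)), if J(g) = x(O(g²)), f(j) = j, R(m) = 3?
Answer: 247203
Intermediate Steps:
o(H, K) = -18 - 6*H (o(H, K) = -6*(H + 3) = -6*(3 + H) = -18 - 6*H)
E(D, P) = P (E(D, P) = 0 + P = P)
O(y) = -2*y
x(h) = -18 - 7*h (x(h) = (-18 - 6*h) - h = -18 - 7*h)
J(g) = -18 + 14*g² (J(g) = -18 - (-14)*g² = -18 + 14*g²)
121*(45 + J(12)) = 121*(45 + (-18 + 14*12²)) = 121*(45 + (-18 + 14*144)) = 121*(45 + (-18 + 2016)) = 121*(45 + 1998) = 121*2043 = 247203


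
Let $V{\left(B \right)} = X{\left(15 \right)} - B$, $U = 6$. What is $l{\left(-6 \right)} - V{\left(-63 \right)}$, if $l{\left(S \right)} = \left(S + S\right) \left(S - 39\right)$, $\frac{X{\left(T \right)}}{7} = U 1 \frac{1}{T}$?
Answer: $\frac{2371}{5} \approx 474.2$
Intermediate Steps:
$X{\left(T \right)} = \frac{42}{T}$ ($X{\left(T \right)} = 7 \cdot 6 \cdot 1 \frac{1}{T} = 7 \frac{6}{T} = \frac{42}{T}$)
$V{\left(B \right)} = \frac{14}{5} - B$ ($V{\left(B \right)} = \frac{42}{15} - B = 42 \cdot \frac{1}{15} - B = \frac{14}{5} - B$)
$l{\left(S \right)} = 2 S \left(-39 + S\right)$
$l{\left(-6 \right)} - V{\left(-63 \right)} = 2 \left(-6\right) \left(-39 - 6\right) - \left(\frac{14}{5} - -63\right) = 2 \left(-6\right) \left(-45\right) - \left(\frac{14}{5} + 63\right) = 540 - \frac{329}{5} = \frac{2371}{5}$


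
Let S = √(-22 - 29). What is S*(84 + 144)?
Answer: 228*I*√51 ≈ 1628.2*I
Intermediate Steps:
S = I*√51 (S = √(-51) = I*√51 ≈ 7.1414*I)
S*(84 + 144) = (I*√51)*(84 + 144) = (I*√51)*228 = 228*I*√51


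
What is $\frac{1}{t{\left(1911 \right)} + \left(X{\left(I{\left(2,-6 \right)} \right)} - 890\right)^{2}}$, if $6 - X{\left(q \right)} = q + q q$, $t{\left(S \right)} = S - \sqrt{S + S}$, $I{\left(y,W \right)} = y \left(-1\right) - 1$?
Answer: $\frac{794011}{630453464299} + \frac{7 \sqrt{78}}{630453464299} \approx 1.2595 \cdot 10^{-6}$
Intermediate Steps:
$I{\left(y,W \right)} = -1 - y$ ($I{\left(y,W \right)} = - y - 1 = -1 - y$)
$t{\left(S \right)} = S - \sqrt{2} \sqrt{S}$ ($t{\left(S \right)} = S - \sqrt{2 S} = S - \sqrt{2} \sqrt{S}$)
$X{\left(q \right)} = 6 - q - q^{2}$ ($X{\left(q \right)} = 6 - \left(q + q q\right) = 6 - \left(q + q^{2}\right) = 6 - q - q^{2}$)
$\frac{1}{t{\left(1911 \right)} + \left(X{\left(I{\left(2,-6 \right)} \right)} - 890\right)^{2}} = \frac{1}{\left(1911 - \sqrt{2} \sqrt{1911}\right) + \left(\left(6 - \left(-1 - 2\right) - \left(-1 - 2\right)^{2}\right) - 890\right)^{2}} = \frac{1}{\left(1911 - \sqrt{2} \cdot 7 \sqrt{39}\right) + \left(\left(6 - \left(-1 - 2\right) - \left(-1 - 2\right)^{2}\right) - 890\right)^{2}} = \frac{1}{\left(1911 - 7 \sqrt{78}\right) + \left(\left(6 - -3 - \left(-3\right)^{2}\right) - 890\right)^{2}} = \frac{1}{\left(1911 - 7 \sqrt{78}\right) + \left(\left(6 + 3 - 9\right) - 890\right)^{2}} = \frac{1}{\left(1911 - 7 \sqrt{78}\right) + \left(0 - 890\right)^{2}} = \frac{1}{\left(1911 - 7 \sqrt{78}\right) + \left(-890\right)^{2}} = \frac{1}{\left(1911 - 7 \sqrt{78}\right) + 792100} = \frac{1}{794011 - 7 \sqrt{78}}$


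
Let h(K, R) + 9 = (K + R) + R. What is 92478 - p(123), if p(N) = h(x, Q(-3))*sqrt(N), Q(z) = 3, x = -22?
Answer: 92478 + 25*sqrt(123) ≈ 92755.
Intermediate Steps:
h(K, R) = -9 + K + 2*R (h(K, R) = -9 + ((K + R) + R) = -9 + (K + 2*R) = -9 + K + 2*R)
p(N) = -25*sqrt(N) (p(N) = (-9 - 22 + 2*3)*sqrt(N) = (-9 - 22 + 6)*sqrt(N) = -25*sqrt(N))
92478 - p(123) = 92478 - (-25)*sqrt(123) = 92478 + 25*sqrt(123)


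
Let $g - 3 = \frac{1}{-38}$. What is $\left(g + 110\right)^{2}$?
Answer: $\frac{18429849}{1444} \approx 12763.0$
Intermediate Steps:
$g = \frac{113}{38}$ ($g = 3 + \frac{1}{-38} = 3 - \frac{1}{38} = \frac{113}{38} \approx 2.9737$)
$\left(g + 110\right)^{2} = \left(\frac{113}{38} + 110\right)^{2} = \left(\frac{4293}{38}\right)^{2} = \frac{18429849}{1444}$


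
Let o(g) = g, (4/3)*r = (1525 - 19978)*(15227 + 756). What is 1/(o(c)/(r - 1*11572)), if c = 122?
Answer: -884849185/488 ≈ -1.8132e+6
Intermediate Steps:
r = -884802897/4 (r = 3*((1525 - 19978)*(15227 + 756))/4 = 3*(-18453*15983)/4 = (¾)*(-294934299) = -884802897/4 ≈ -2.2120e+8)
1/(o(c)/(r - 1*11572)) = 1/(122/(-884802897/4 - 1*11572)) = 1/(122/(-884802897/4 - 11572)) = 1/(122/(-884849185/4)) = 1/(122*(-4/884849185)) = 1/(-488/884849185) = -884849185/488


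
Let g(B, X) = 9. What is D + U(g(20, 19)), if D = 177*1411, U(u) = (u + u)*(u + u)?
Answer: 250071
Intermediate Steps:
U(u) = 4*u² (U(u) = (2*u)*(2*u) = 4*u²)
D = 249747
D + U(g(20, 19)) = 249747 + 4*9² = 249747 + 4*81 = 249747 + 324 = 250071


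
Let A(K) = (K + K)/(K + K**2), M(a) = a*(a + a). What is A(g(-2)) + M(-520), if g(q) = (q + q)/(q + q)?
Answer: 540801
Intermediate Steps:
g(q) = 1 (g(q) = (2*q)/((2*q)) = (2*q)*(1/(2*q)) = 1)
M(a) = 2*a**2 (M(a) = a*(2*a) = 2*a**2)
A(K) = 2*K/(K + K**2) (A(K) = (2*K)/(K + K**2) = 2*K/(K + K**2))
A(g(-2)) + M(-520) = 2/(1 + 1) + 2*(-520)**2 = 2/2 + 2*270400 = 2*(1/2) + 540800 = 1 + 540800 = 540801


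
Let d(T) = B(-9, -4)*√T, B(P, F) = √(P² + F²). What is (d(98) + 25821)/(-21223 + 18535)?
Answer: -8607/896 - √194/384 ≈ -9.6423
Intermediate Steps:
B(P, F) = √(F² + P²)
d(T) = √97*√T (d(T) = √((-4)² + (-9)²)*√T = √(16 + 81)*√T = √97*√T)
(d(98) + 25821)/(-21223 + 18535) = (√97*√98 + 25821)/(-21223 + 18535) = (√97*(7*√2) + 25821)/(-2688) = (7*√194 + 25821)*(-1/2688) = (25821 + 7*√194)*(-1/2688) = -8607/896 - √194/384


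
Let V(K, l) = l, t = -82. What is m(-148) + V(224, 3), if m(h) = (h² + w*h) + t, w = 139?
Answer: 1253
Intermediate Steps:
m(h) = -82 + h² + 139*h (m(h) = (h² + 139*h) - 82 = -82 + h² + 139*h)
m(-148) + V(224, 3) = (-82 + (-148)² + 139*(-148)) + 3 = (-82 + 21904 - 20572) + 3 = 1250 + 3 = 1253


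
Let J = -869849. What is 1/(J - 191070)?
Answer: -1/1060919 ≈ -9.4258e-7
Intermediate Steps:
1/(J - 191070) = 1/(-869849 - 191070) = 1/(-1060919) = -1/1060919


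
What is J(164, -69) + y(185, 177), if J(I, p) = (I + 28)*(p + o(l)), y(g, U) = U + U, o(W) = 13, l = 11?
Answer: -10398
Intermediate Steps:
y(g, U) = 2*U
J(I, p) = (13 + p)*(28 + I) (J(I, p) = (I + 28)*(p + 13) = (28 + I)*(13 + p) = (13 + p)*(28 + I))
J(164, -69) + y(185, 177) = (364 + 13*164 + 28*(-69) + 164*(-69)) + 2*177 = (364 + 2132 - 1932 - 11316) + 354 = -10752 + 354 = -10398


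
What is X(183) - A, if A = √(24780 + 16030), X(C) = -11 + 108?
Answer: 97 - √40810 ≈ -105.01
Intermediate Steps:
X(C) = 97
A = √40810 ≈ 202.01
X(183) - A = 97 - √40810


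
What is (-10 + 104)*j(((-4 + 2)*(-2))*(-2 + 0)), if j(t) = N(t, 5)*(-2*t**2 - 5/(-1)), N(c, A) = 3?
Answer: -34686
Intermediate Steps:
j(t) = 15 - 6*t**2 (j(t) = 3*(-2*t**2 - 5/(-1)) = 3*(-2*t**2 - 5*(-1)) = 3*(-2*t**2 + 5) = 3*(5 - 2*t**2) = 15 - 6*t**2)
(-10 + 104)*j(((-4 + 2)*(-2))*(-2 + 0)) = (-10 + 104)*(15 - 6*4*(-4 + 2)**2*(-2 + 0)**2) = 94*(15 - 6*(-2*(-2)*(-2))**2) = 94*(15 - 6*(4*(-2))**2) = 94*(15 - 6*(-8)**2) = 94*(15 - 6*64) = 94*(15 - 384) = 94*(-369) = -34686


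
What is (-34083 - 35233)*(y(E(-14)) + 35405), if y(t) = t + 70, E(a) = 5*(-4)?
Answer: -2457598780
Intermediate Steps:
E(a) = -20
y(t) = 70 + t
(-34083 - 35233)*(y(E(-14)) + 35405) = (-34083 - 35233)*((70 - 20) + 35405) = -69316*(50 + 35405) = -69316*35455 = -2457598780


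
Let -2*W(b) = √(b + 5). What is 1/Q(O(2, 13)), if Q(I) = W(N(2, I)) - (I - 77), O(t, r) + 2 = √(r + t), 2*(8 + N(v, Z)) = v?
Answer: -2/(-158 + 2*√15 + I*√2) ≈ 0.01331 + 0.00012527*I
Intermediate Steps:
N(v, Z) = -8 + v/2
O(t, r) = -2 + √(r + t)
W(b) = -√(5 + b)/2 (W(b) = -√(b + 5)/2 = -√(5 + b)/2)
Q(I) = 77 - I - I*√2/2 (Q(I) = -√(5 + (-8 + (½)*2))/2 - (I - 77) = -√(5 + (-8 + 1))/2 - (-77 + I) = -√(5 - 7)/2 + (77 - I) = -I*√2/2 + (77 - I) = 77 - I - I*√2/2)
1/Q(O(2, 13)) = 1/(77 - (-2 + √(13 + 2)) - I*√2/2) = 1/(77 - (-2 + √15) - I*√2/2) = 1/(77 + (2 - √15) - I*√2/2) = 1/(79 - √15 - I*√2/2)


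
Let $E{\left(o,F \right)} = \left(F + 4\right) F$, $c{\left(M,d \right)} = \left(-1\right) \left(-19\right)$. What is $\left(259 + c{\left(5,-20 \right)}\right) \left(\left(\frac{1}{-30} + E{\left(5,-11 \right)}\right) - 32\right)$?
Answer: $\frac{187511}{15} \approx 12501.0$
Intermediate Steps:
$c{\left(M,d \right)} = 19$
$E{\left(o,F \right)} = F \left(4 + F\right)$ ($E{\left(o,F \right)} = \left(4 + F\right) F = F \left(4 + F\right)$)
$\left(259 + c{\left(5,-20 \right)}\right) \left(\left(\frac{1}{-30} + E{\left(5,-11 \right)}\right) - 32\right) = \left(259 + 19\right) \left(\left(\frac{1}{-30} - 11 \left(4 - 11\right)\right) - 32\right) = 278 \left(\left(- \frac{1}{30} - -77\right) - 32\right) = 278 \left(\left(- \frac{1}{30} + 77\right) - 32\right) = 278 \left(\frac{2309}{30} - 32\right) = 278 \cdot \frac{1349}{30} = \frac{187511}{15}$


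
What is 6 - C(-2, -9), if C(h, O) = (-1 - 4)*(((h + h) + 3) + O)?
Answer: -44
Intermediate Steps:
C(h, O) = -15 - 10*h - 5*O (C(h, O) = -5*((2*h + 3) + O) = -5*((3 + 2*h) + O) = -5*(3 + O + 2*h) = -15 - 10*h - 5*O)
6 - C(-2, -9) = 6 - (-15 - 10*(-2) - 5*(-9)) = 6 - (-15 + 20 + 45) = 6 - 1*50 = 6 - 50 = -44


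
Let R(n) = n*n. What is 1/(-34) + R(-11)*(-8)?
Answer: -32913/34 ≈ -968.03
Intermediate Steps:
R(n) = n**2
1/(-34) + R(-11)*(-8) = 1/(-34) + (-11)**2*(-8) = -1/34 + 121*(-8) = -1/34 - 968 = -32913/34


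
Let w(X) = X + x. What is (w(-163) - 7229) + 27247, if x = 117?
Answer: 19972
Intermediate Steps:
w(X) = 117 + X (w(X) = X + 117 = 117 + X)
(w(-163) - 7229) + 27247 = ((117 - 163) - 7229) + 27247 = (-46 - 7229) + 27247 = -7275 + 27247 = 19972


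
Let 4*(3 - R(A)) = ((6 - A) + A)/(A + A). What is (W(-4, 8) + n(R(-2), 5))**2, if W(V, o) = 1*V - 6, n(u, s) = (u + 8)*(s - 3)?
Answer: 2601/16 ≈ 162.56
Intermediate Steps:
R(A) = 3 - 3/(4*A) (R(A) = 3 - ((6 - A) + A)/(4*(A + A)) = 3 - 3/(2*(2*A)) = 3 - 3*1/(2*A)/2 = 3 - 3/(4*A))
n(u, s) = (-3 + s)*(8 + u) (n(u, s) = (8 + u)*(-3 + s) = (-3 + s)*(8 + u))
W(V, o) = -6 + V (W(V, o) = V - 6 = -6 + V)
(W(-4, 8) + n(R(-2), 5))**2 = ((-6 - 4) + (-24 - 3*(3 - 3/4/(-2)) + 8*5 + 5*(3 - 3/4/(-2))))**2 = (-10 + (-24 - 3*(3 - 3/4*(-1/2)) + 40 + 5*(3 - 3/4*(-1/2))))**2 = (-10 + (-24 - 3*(3 + 3/8) + 40 + 5*(3 + 3/8)))**2 = (-10 + (-24 - 3*27/8 + 40 + 5*(27/8)))**2 = (-10 + (-24 - 81/8 + 40 + 135/8))**2 = (-10 + 91/4)**2 = (51/4)**2 = 2601/16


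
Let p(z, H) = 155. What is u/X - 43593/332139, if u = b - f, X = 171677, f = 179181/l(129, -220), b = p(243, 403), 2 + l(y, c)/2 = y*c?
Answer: -140611721936555/1078906292291564 ≈ -0.13033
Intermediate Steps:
l(y, c) = -4 + 2*c*y (l(y, c) = -4 + 2*(y*c) = -4 + 2*(c*y) = -4 + 2*c*y)
b = 155
f = -179181/56764 (f = 179181/(-4 + 2*(-220)*129) = 179181/(-4 - 56760) = 179181/(-56764) = 179181*(-1/56764) = -179181/56764 ≈ -3.1566)
u = 8977601/56764 (u = 155 - 1*(-179181/56764) = 155 + 179181/56764 = 8977601/56764 ≈ 158.16)
u/X - 43593/332139 = (8977601/56764)/171677 - 43593/332139 = (8977601/56764)*(1/171677) - 43593*1/332139 = 8977601/9745073228 - 14531/110713 = -140611721936555/1078906292291564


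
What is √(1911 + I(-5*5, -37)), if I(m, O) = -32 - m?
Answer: 4*√119 ≈ 43.635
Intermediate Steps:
√(1911 + I(-5*5, -37)) = √(1911 + (-32 - (-5)*5)) = √(1911 + (-32 - 1*(-25))) = √(1911 + (-32 + 25)) = √(1911 - 7) = √1904 = 4*√119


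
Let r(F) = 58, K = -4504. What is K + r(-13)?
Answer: -4446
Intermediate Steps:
K + r(-13) = -4504 + 58 = -4446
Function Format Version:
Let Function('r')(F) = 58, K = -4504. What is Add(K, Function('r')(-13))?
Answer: -4446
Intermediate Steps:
Add(K, Function('r')(-13)) = Add(-4504, 58) = -4446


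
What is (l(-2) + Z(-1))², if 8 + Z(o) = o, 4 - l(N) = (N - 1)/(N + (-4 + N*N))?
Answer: 169/4 ≈ 42.250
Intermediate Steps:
l(N) = 4 - (-1 + N)/(-4 + N + N²) (l(N) = 4 - (N - 1)/(N + (-4 + N*N)) = 4 - (-1 + N)/(N + (-4 + N²)) = 4 - (-1 + N)/(-4 + N + N²))
Z(o) = -8 + o
(l(-2) + Z(-1))² = ((-15 + 3*(-2) + 4*(-2)²)/(-4 - 2 + (-2)²) + (-8 - 1))² = ((-15 - 6 + 4*4)/(-4 - 2 + 4) - 9)² = ((-15 - 6 + 16)/(-2) - 9)² = (-½*(-5) - 9)² = (5/2 - 9)² = (-13/2)² = 169/4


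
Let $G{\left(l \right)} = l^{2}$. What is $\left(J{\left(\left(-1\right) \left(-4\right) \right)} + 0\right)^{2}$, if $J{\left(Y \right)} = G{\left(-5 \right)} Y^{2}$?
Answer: $160000$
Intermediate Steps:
$J{\left(Y \right)} = 25 Y^{2}$ ($J{\left(Y \right)} = \left(-5\right)^{2} Y^{2} = 25 Y^{2}$)
$\left(J{\left(\left(-1\right) \left(-4\right) \right)} + 0\right)^{2} = \left(25 \left(\left(-1\right) \left(-4\right)\right)^{2} + 0\right)^{2} = \left(25 \cdot 4^{2} + 0\right)^{2} = \left(25 \cdot 16 + 0\right)^{2} = \left(400 + 0\right)^{2} = 400^{2} = 160000$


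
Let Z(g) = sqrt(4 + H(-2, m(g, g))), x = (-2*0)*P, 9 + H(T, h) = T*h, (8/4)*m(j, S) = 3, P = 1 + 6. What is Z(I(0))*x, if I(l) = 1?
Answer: 0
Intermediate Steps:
P = 7
m(j, S) = 3/2 (m(j, S) = (1/2)*3 = 3/2)
H(T, h) = -9 + T*h
x = 0 (x = -2*0*7 = 0*7 = 0)
Z(g) = 2*I*sqrt(2) (Z(g) = sqrt(4 + (-9 - 2*3/2)) = sqrt(4 + (-9 - 3)) = sqrt(4 - 12) = sqrt(-8) = 2*I*sqrt(2))
Z(I(0))*x = (2*I*sqrt(2))*0 = 0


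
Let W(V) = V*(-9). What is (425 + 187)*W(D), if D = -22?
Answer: 121176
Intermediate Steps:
W(V) = -9*V
(425 + 187)*W(D) = (425 + 187)*(-9*(-22)) = 612*198 = 121176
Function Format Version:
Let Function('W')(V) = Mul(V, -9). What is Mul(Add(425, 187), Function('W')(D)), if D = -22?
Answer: 121176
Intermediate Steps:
Function('W')(V) = Mul(-9, V)
Mul(Add(425, 187), Function('W')(D)) = Mul(Add(425, 187), Mul(-9, -22)) = Mul(612, 198) = 121176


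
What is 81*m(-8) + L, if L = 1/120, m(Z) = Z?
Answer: -77759/120 ≈ -647.99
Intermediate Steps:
L = 1/120 ≈ 0.0083333
81*m(-8) + L = 81*(-8) + 1/120 = -648 + 1/120 = -77759/120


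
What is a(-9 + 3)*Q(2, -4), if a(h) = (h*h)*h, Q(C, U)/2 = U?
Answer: 1728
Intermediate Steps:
Q(C, U) = 2*U
a(h) = h³ (a(h) = h²*h = h³)
a(-9 + 3)*Q(2, -4) = (-9 + 3)³*(2*(-4)) = (-6)³*(-8) = -216*(-8) = 1728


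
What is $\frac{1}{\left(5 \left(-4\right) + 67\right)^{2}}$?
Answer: $\frac{1}{2209} \approx 0.00045269$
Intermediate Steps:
$\frac{1}{\left(5 \left(-4\right) + 67\right)^{2}} = \frac{1}{\left(-20 + 67\right)^{2}} = \frac{1}{47^{2}} = \frac{1}{2209}$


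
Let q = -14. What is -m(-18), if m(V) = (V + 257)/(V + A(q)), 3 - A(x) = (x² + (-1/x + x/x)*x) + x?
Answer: 239/182 ≈ 1.3132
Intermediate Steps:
A(x) = 3 - x - x² - x*(1 - 1/x) (A(x) = 3 - ((x² + (-1/x + x/x)*x) + x) = 3 - ((x² + (-1/x + 1)*x) + x) = 3 - ((x² + (1 - 1/x)*x) + x) = 3 - ((x² + x*(1 - 1/x)) + x) = 3 - (x + x² + x*(1 - 1/x)) = 3 + (-x - x² - x*(1 - 1/x)) = 3 - x - x² - x*(1 - 1/x))
m(V) = (257 + V)/(-164 + V) (m(V) = (V + 257)/(V + (4 - 1*(-14)² - 2*(-14))) = (257 + V)/(V + (4 - 1*196 + 28)) = (257 + V)/(V + (4 - 196 + 28)) = (257 + V)/(V - 164) = (257 + V)/(-164 + V))
-m(-18) = -(257 - 18)/(-164 - 18) = -239/(-182) = -(-1)*239/182 = -1*(-239/182) = 239/182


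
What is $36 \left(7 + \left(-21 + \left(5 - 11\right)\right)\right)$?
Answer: $-720$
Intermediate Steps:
$36 \left(7 + \left(-21 + \left(5 - 11\right)\right)\right) = 36 \left(7 - 27\right) = 36 \left(-20\right) = -720$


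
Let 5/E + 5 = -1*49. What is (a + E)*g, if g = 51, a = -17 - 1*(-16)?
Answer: -1003/18 ≈ -55.722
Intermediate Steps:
E = -5/54 (E = 5/(-5 - 1*49) = 5/(-5 - 49) = 5/(-54) = 5*(-1/54) = -5/54 ≈ -0.092593)
a = -1 (a = -17 + 16 = -1)
(a + E)*g = (-1 - 5/54)*51 = -59/54*51 = -1003/18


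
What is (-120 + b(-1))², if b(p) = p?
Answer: 14641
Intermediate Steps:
(-120 + b(-1))² = (-120 - 1)² = (-121)² = 14641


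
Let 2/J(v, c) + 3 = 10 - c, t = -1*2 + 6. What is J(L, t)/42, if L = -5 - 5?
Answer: 1/63 ≈ 0.015873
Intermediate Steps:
t = 4 (t = -2 + 6 = 4)
L = -10
J(v, c) = 2/(7 - c) (J(v, c) = 2/(-3 + (10 - c)) = 2/(7 - c))
J(L, t)/42 = -2/(-7 + 4)/42 = -2/(-3)*(1/42) = -2*(-⅓)*(1/42) = (⅔)*(1/42) = 1/63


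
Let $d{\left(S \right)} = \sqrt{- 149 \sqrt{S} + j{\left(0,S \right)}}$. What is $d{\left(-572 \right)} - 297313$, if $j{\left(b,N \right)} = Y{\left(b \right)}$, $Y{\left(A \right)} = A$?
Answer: $-297313 + \sqrt[4]{143} \sqrt{298} \sqrt{- i} \approx -2.9727 \cdot 10^{5} - 42.211 i$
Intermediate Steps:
$j{\left(b,N \right)} = b$
$d{\left(S \right)} = \sqrt{149} \sqrt{- \sqrt{S}}$ ($d{\left(S \right)} = \sqrt{- 149 \sqrt{S} + 0} = \sqrt{- 149 \sqrt{S}} = \sqrt{149} \sqrt{- \sqrt{S}}$)
$d{\left(-572 \right)} - 297313 = \sqrt{149} \sqrt{- \sqrt{-572}} - 297313 = \sqrt{149} \sqrt{- 2 i \sqrt{143}} - 297313 = \sqrt{149} \sqrt{2} \sqrt[4]{143} \sqrt{- i} - 297313 = \sqrt[4]{143} \sqrt{298} \sqrt{- i} - 297313 = -297313 + \sqrt[4]{143} \sqrt{298} \sqrt{- i}$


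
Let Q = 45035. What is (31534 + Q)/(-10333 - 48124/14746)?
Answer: -564543237/76209271 ≈ -7.4078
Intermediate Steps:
(31534 + Q)/(-10333 - 48124/14746) = (31534 + 45035)/(-10333 - 48124/14746) = 76569/(-10333 - 48124*1/14746) = 76569/(-10333 - 24062/7373) = 76569/(-76209271/7373) = 76569*(-7373/76209271) = -564543237/76209271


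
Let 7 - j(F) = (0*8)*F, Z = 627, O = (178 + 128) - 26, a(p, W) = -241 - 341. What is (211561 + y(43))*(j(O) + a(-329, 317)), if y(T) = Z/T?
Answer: -5231206250/43 ≈ -1.2166e+8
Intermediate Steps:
a(p, W) = -582
O = 280 (O = 306 - 26 = 280)
j(F) = 7 (j(F) = 7 - 0*8*F = 7 - 0*F = 7 - 1*0 = 7 + 0 = 7)
y(T) = 627/T
(211561 + y(43))*(j(O) + a(-329, 317)) = (211561 + 627/43)*(7 - 582) = (211561 + 627*(1/43))*(-575) = (211561 + 627/43)*(-575) = (9097750/43)*(-575) = -5231206250/43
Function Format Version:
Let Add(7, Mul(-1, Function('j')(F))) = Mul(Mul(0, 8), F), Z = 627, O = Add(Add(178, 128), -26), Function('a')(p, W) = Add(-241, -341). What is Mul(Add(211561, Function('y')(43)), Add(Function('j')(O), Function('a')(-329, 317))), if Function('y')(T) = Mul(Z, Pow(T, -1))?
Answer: Rational(-5231206250, 43) ≈ -1.2166e+8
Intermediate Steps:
Function('a')(p, W) = -582
O = 280 (O = Add(306, -26) = 280)
Function('j')(F) = 7 (Function('j')(F) = Add(7, Mul(-1, Mul(Mul(0, 8), F))) = Add(7, Mul(-1, Mul(0, F))) = Add(7, Mul(-1, 0)) = Add(7, 0) = 7)
Function('y')(T) = Mul(627, Pow(T, -1))
Mul(Add(211561, Function('y')(43)), Add(Function('j')(O), Function('a')(-329, 317))) = Mul(Add(211561, Mul(627, Pow(43, -1))), Add(7, -582)) = Mul(Add(211561, Mul(627, Rational(1, 43))), -575) = Mul(Add(211561, Rational(627, 43)), -575) = Mul(Rational(9097750, 43), -575) = Rational(-5231206250, 43)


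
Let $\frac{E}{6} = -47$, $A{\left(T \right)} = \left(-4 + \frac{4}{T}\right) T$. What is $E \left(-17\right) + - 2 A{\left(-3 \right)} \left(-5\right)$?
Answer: $4954$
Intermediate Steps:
$A{\left(T \right)} = T \left(-4 + \frac{4}{T}\right)$
$E = -282$ ($E = 6 \left(-47\right) = -282$)
$E \left(-17\right) + - 2 A{\left(-3 \right)} \left(-5\right) = \left(-282\right) \left(-17\right) + - 2 \left(4 - -12\right) \left(-5\right) = 4794 + - 2 \left(4 + 12\right) \left(-5\right) = 4794 + \left(-2\right) 16 \left(-5\right) = 4794 - -160 = 4794 + 160 = 4954$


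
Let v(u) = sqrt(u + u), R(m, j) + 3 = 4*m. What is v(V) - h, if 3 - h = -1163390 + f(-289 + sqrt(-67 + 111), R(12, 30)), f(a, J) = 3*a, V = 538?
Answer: -1164260 + 2*sqrt(269) + 6*sqrt(11) ≈ -1.1642e+6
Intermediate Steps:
R(m, j) = -3 + 4*m
v(u) = sqrt(2)*sqrt(u) (v(u) = sqrt(2*u) = sqrt(2)*sqrt(u))
h = 1164260 - 6*sqrt(11) (h = 3 - (-1163390 + 3*(-289 + sqrt(-67 + 111))) = 3 - (-1163390 + 3*(-289 + sqrt(44))) = 3 - (-1163390 + 3*(-289 + 2*sqrt(11))) = 3 - (-1163390 + (-867 + 6*sqrt(11))) = 3 - (-1164257 + 6*sqrt(11)) = 3 + (1164257 - 6*sqrt(11)) = 1164260 - 6*sqrt(11) ≈ 1.1642e+6)
v(V) - h = sqrt(2)*sqrt(538) - (1164260 - 6*sqrt(11)) = 2*sqrt(269) + (-1164260 + 6*sqrt(11)) = -1164260 + 2*sqrt(269) + 6*sqrt(11)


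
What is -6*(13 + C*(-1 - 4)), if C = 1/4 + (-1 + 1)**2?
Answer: -141/2 ≈ -70.500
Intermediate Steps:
C = 1/4 (C = 1*(1/4) + 0**2 = 1/4 + 0 = 1/4 ≈ 0.25000)
-6*(13 + C*(-1 - 4)) = -6*(13 + (-1 - 4)/4) = -6*(13 + (1/4)*(-5)) = -6*(13 - 5/4) = -6*47/4 = -141/2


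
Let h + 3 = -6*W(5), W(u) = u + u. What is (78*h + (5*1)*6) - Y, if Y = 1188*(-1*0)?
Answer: -4884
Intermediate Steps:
W(u) = 2*u
Y = 0 (Y = 1188*0 = 0)
h = -63 (h = -3 - 12*5 = -3 - 6*10 = -3 - 60 = -63)
(78*h + (5*1)*6) - Y = (78*(-63) + (5*1)*6) - 1*0 = (-4914 + 5*6) + 0 = (-4914 + 30) + 0 = -4884 + 0 = -4884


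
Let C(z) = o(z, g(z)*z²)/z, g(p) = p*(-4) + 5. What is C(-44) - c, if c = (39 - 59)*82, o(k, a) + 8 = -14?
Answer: 3281/2 ≈ 1640.5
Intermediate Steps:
g(p) = 5 - 4*p (g(p) = -4*p + 5 = 5 - 4*p)
o(k, a) = -22 (o(k, a) = -8 - 14 = -22)
C(z) = -22/z
c = -1640 (c = -20*82 = -1640)
C(-44) - c = -22/(-44) - 1*(-1640) = -22*(-1/44) + 1640 = ½ + 1640 = 3281/2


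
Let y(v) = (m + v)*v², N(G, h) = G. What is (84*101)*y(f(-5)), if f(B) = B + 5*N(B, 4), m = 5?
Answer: -190890000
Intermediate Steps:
f(B) = 6*B (f(B) = B + 5*B = 6*B)
y(v) = v²*(5 + v) (y(v) = (5 + v)*v² = v²*(5 + v))
(84*101)*y(f(-5)) = (84*101)*((6*(-5))²*(5 + 6*(-5))) = 8484*((-30)²*(5 - 30)) = 8484*(900*(-25)) = 8484*(-22500) = -190890000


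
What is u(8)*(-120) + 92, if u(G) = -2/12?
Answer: 112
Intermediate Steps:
u(G) = -⅙ (u(G) = -2*1/12 = -⅙)
u(8)*(-120) + 92 = -⅙*(-120) + 92 = 20 + 92 = 112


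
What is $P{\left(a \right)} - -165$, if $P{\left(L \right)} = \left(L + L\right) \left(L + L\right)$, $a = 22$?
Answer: $2101$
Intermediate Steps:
$P{\left(L \right)} = 4 L^{2}$ ($P{\left(L \right)} = 2 L 2 L = 4 L^{2}$)
$P{\left(a \right)} - -165 = 4 \cdot 22^{2} - -165 = 4 \cdot 484 + 165 = 1936 + 165 = 2101$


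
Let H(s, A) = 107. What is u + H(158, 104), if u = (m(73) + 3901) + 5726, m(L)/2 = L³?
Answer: 787768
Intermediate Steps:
m(L) = 2*L³
u = 787661 (u = (2*73³ + 3901) + 5726 = (2*389017 + 3901) + 5726 = (778034 + 3901) + 5726 = 781935 + 5726 = 787661)
u + H(158, 104) = 787661 + 107 = 787768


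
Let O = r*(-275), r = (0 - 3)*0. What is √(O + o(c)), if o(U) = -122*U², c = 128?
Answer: 128*I*√122 ≈ 1413.8*I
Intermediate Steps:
r = 0 (r = -3*0 = 0)
O = 0 (O = 0*(-275) = 0)
√(O + o(c)) = √(0 - 122*128²) = √(0 - 122*16384) = √(0 - 1998848) = √(-1998848) = 128*I*√122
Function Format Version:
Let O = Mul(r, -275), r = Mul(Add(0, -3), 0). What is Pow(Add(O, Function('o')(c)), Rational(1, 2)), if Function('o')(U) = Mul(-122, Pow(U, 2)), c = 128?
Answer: Mul(128, I, Pow(122, Rational(1, 2))) ≈ Mul(1413.8, I)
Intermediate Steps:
r = 0 (r = Mul(-3, 0) = 0)
O = 0 (O = Mul(0, -275) = 0)
Pow(Add(O, Function('o')(c)), Rational(1, 2)) = Pow(Add(0, Mul(-122, Pow(128, 2))), Rational(1, 2)) = Pow(Add(0, Mul(-122, 16384)), Rational(1, 2)) = Pow(Add(0, -1998848), Rational(1, 2)) = Pow(-1998848, Rational(1, 2)) = Mul(128, I, Pow(122, Rational(1, 2)))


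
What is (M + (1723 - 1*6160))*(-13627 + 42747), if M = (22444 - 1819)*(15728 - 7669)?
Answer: 4840106194560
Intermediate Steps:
M = 166216875 (M = 20625*8059 = 166216875)
(M + (1723 - 1*6160))*(-13627 + 42747) = (166216875 + (1723 - 1*6160))*(-13627 + 42747) = (166216875 + (1723 - 6160))*29120 = (166216875 - 4437)*29120 = 166212438*29120 = 4840106194560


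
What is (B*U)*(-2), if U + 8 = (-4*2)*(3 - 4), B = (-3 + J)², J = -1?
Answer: 0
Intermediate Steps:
B = 16 (B = (-3 - 1)² = (-4)² = 16)
U = 0 (U = -8 + (-4*2)*(3 - 4) = -8 - 8*(-1) = -8 + 8 = 0)
(B*U)*(-2) = (16*0)*(-2) = 0*(-2) = 0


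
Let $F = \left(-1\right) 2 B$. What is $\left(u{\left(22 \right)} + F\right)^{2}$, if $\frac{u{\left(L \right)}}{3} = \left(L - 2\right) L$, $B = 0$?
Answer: $1742400$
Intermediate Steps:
$u{\left(L \right)} = 3 L \left(-2 + L\right)$ ($u{\left(L \right)} = 3 \left(L - 2\right) L = 3 \left(-2 + L\right) L = 3 L \left(-2 + L\right)$)
$F = 0$ ($F = \left(-1\right) 2 \cdot 0 = \left(-2\right) 0 = 0$)
$\left(u{\left(22 \right)} + F\right)^{2} = \left(3 \cdot 22 \left(-2 + 22\right) + 0\right)^{2} = \left(3 \cdot 22 \cdot 20 + 0\right)^{2} = \left(1320 + 0\right)^{2} = 1320^{2} = 1742400$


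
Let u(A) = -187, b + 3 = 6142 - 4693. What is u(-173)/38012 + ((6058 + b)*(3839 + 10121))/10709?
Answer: 234233940441/23945324 ≈ 9782.0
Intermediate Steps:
b = 1446 (b = -3 + (6142 - 4693) = -3 + 1449 = 1446)
u(-173)/38012 + ((6058 + b)*(3839 + 10121))/10709 = -187/38012 + ((6058 + 1446)*(3839 + 10121))/10709 = -187*1/38012 + (7504*13960)*(1/10709) = -11/2236 + 104755840*(1/10709) = -11/2236 + 104755840/10709 = 234233940441/23945324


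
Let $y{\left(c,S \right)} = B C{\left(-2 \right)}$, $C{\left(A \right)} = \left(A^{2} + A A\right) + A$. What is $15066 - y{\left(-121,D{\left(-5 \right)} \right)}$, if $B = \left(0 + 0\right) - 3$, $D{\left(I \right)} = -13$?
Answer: $15084$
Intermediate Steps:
$C{\left(A \right)} = A + 2 A^{2}$ ($C{\left(A \right)} = \left(A^{2} + A^{2}\right) + A = 2 A^{2} + A = A + 2 A^{2}$)
$B = -3$ ($B = 0 - 3 = -3$)
$y{\left(c,S \right)} = -18$ ($y{\left(c,S \right)} = - 3 \left(- 2 \left(1 + 2 \left(-2\right)\right)\right) = - 3 \left(- 2 \left(1 - 4\right)\right) = - 3 \left(\left(-2\right) \left(-3\right)\right) = \left(-3\right) 6 = -18$)
$15066 - y{\left(-121,D{\left(-5 \right)} \right)} = 15066 - -18 = 15066 + 18 = 15084$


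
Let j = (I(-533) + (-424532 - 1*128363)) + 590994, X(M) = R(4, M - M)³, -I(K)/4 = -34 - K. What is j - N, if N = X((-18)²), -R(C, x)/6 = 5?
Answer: 63103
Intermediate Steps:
R(C, x) = -30 (R(C, x) = -6*5 = -30)
I(K) = 136 + 4*K (I(K) = -4*(-34 - K) = 136 + 4*K)
X(M) = -27000 (X(M) = (-30)³ = -27000)
j = 36103 (j = ((136 + 4*(-533)) + (-424532 - 1*128363)) + 590994 = ((136 - 2132) + (-424532 - 128363)) + 590994 = (-1996 - 552895) + 590994 = -554891 + 590994 = 36103)
N = -27000
j - N = 36103 - 1*(-27000) = 36103 + 27000 = 63103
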